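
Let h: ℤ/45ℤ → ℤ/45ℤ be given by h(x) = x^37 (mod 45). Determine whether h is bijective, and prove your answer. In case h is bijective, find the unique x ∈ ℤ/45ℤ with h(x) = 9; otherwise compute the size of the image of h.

h(0) = 0^37 = 0.
h(15): Repeated squaring mod 45: 15^1 ≡ 15, 15^2 ≡ 15² = 225 ≡ 0, 15^4 ≡ 0² = 0, 15^8 ≡ 0² = 0, 15^16 ≡ 0² = 0, 15^32 ≡ 0² = 0. Since 37 = 32 + 4 + 1, 15^37 ≡ 0·0·15: 0·0 = 0, then 0·15 = 0. So 15^37 ≡ 0 (mod 45).
So h(0) = h(15) = 0 while 0 ≠ 15, so h is not injective, hence not bijective.
Since h is not bijective, we determine |image(h)|. Computing x^37 mod 45 for each x (by repeated squaring, reducing mod 45 at every step), the values h(0), h(1), …, h(44) are: 0, 1, 2, 18, 4, 5, 36, 7, 8, 9, 10, 11, 27, 13, 14, 0, 16, 17, 18, 19, 20, 36, 22, 23, 9, 25, 26, 27, 28, 29, 0, 31, 32, 18, 34, 35, 36, 37, 38, 9, 40, 41, 27, 43, 44.
The distinct values are {0, 1, 2, 4, 5, 7, 8, 9, 10, 11, 13, 14, 16, 17, 18, 19, 20, 22, 23, 25, 26, 27, 28, 29, 31, 32, 34, 35, 36, 37, 38, 40, 41, 43, 44}; there are 35 of them.

35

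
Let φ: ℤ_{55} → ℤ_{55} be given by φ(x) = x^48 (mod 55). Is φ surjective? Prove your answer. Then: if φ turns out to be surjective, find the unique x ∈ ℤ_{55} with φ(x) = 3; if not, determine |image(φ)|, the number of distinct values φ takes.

12

φ(4): Repeated squaring mod 55: 4^1 ≡ 4, 4^2 ≡ 4² = 16, 4^4 ≡ 16² = 256 ≡ 36, 4^8 ≡ 36² = 1296 ≡ 31, 4^16 ≡ 31² = 961 ≡ 26, 4^32 ≡ 26² = 676 ≡ 16. Since 48 = 32 + 16, 4^48 ≡ 16·26: 16·26 = 416 ≡ 31. So 4^48 ≡ 31 (mod 55).
φ(7): Repeated squaring mod 55: 7^1 ≡ 7, 7^2 ≡ 7² = 49, 7^4 ≡ 49² = 2401 ≡ 36, 7^8 ≡ 36² = 1296 ≡ 31, 7^16 ≡ 31² = 961 ≡ 26, 7^32 ≡ 26² = 676 ≡ 16. Since 48 = 32 + 16, 7^48 ≡ 16·26: 16·26 = 416 ≡ 31. So 7^48 ≡ 31 (mod 55).
So φ(4) = φ(7) = 31 while 4 ≠ 7, hence φ is not injective.
A non-injective map from the 55-element set ℤ_{55} to itself takes at most 54 distinct values, so it cannot be surjective. So φ is not surjective.
Since φ is not surjective, we determine |image(φ)|. Computing x^48 mod 55 for each x (by repeated squaring, reducing mod 55 at every step), the values φ(0), φ(1), …, φ(54) are: 0, 1, 36, 16, 31, 15, 26, 31, 16, 36, 45, 11, 1, 36, 16, 20, 26, 26, 31, 16, 25, 1, 11, 1, 36, 5, 31, 26, 26, 31, 5, 36, 1, 11, 1, 25, 16, 31, 26, 26, 20, 16, 36, 1, 11, 45, 36, 16, 31, 26, 15, 31, 16, 36, 1.
The distinct values are {0, 1, 5, 11, 15, 16, 20, 25, 26, 31, 36, 45}; there are 12 of them.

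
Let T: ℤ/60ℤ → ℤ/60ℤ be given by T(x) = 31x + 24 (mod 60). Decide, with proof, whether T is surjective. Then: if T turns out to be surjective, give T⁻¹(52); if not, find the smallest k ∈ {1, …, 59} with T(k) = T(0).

Recall: surjectivity means every element of the codomain has a preimage under T.
Since gcd(31, 60) = 1, 31 is invertible modulo 60. Euclid's algorithm: 60 = 1·31 + 29, 31 = 1·29 + 2, 29 = 14·2 + 1; back-substituting gives 1 = 31·31 − 16·60, so 31⁻¹ ≡ 31 (mod 60).
Then y ↦ 31(y − 24) is a two-sided inverse to T, so every y ∈ ℤ/60ℤ has a preimage.
So T is surjective.
Since T is surjective, we compute T⁻¹(52): solve 31x + 24 ≡ 52 (mod 60), i.e. 31x ≡ 28 (mod 60).
Multiplying by 31⁻¹ = 31 gives x ≡ 31·28 = 868 = 14·60 + 28 ≡ 28 (mod 60).
Check: T(28) = 31·28 + 24 = 892 = 14·60 + 52 ≡ 52 (mod 60).

28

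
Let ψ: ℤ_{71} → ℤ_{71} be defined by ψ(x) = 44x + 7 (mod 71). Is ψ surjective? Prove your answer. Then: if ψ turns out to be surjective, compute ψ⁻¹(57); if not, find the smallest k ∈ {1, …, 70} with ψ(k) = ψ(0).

56

Recall that ψ is surjective if every y in the codomain equals ψ(x) for some x in the domain.
Since gcd(44, 71) = 1, 44 is invertible modulo 71. Euclid's algorithm: 71 = 1·44 + 27, 44 = 1·27 + 17, 27 = 1·17 + 10, 17 = 1·10 + 7, 10 = 1·7 + 3, 7 = 2·3 + 1; back-substituting gives 1 = 21·44 − 13·71, so 44⁻¹ ≡ 21 (mod 71).
For any y ∈ ℤ_{71}, x = 21(y − 7) mod 71 satisfies ψ(x) = 44·21(y − 7) + 7 ≡ y (since 44·21 ≡ 1 mod 71). So every y has a preimage.
So ψ is surjective.
Since ψ is surjective, we find ψ⁻¹(57): we need 44x ≡ 57 − 7 ≡ 50 (mod 71). Using 44⁻¹ = 21: x ≡ 21·50 = 1050 = 14·71 + 56, so x = 56.
Check: ψ(56) = 44·56 + 7 = 2471 = 34·71 + 57 ≡ 57 (mod 71).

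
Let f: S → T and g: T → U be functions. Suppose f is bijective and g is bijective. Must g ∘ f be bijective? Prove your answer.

bijective

Injectivity: if g(f(x_1)) = g(f(x_2)) then f(x_1) = f(x_2) (g injective) so x_1 = x_2 (f injective).
Surjectivity: for c ∈ U pick b with g(b) = c, then a with f(a) = b; then (g ∘ f)(a) = c.
So g ∘ f is bijective.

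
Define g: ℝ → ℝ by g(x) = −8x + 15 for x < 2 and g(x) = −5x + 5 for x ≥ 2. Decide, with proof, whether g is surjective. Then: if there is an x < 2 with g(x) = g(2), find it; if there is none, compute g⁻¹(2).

Both pieces are strictly decreasing (slopes −8 and −5), so each is injective on its own interval.
The left piece maps (−∞, 2) onto (−1, ∞); the right piece maps [2, ∞) onto (−∞, −5].
The union (−1, ∞) ∪ (−∞, −5] omits the interval between −1 and −5; in particular −1 has no preimage. So g is not surjective.
Because the two images are disjoint, no x < 2 has g(x) = g(2), so we compute g⁻¹(2): 2 lies in (−1, ∞), so solve −8x + 15 = 2: x = (2 − 15)/(−8) = 13/8.

13/8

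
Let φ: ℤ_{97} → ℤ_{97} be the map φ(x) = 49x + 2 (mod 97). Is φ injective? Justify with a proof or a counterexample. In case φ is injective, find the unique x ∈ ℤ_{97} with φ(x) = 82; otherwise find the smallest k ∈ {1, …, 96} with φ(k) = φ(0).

63

By definition, φ is injective when φ(s) = φ(t) forces s = t.
Suppose φ(s) = φ(t) in ℤ_{97}. Then 49s + 2 ≡ 49t + 2 (mod 97), hence 49(s − t) ≡ 0 (mod 97).
Since gcd(49, 97) = 1, 49 is invertible modulo 97, so s − t ≡ 0 (mod 97), i.e. s = t.
Hence φ is injective.
We now compute 49⁻¹ mod 97 explicitly. Euclid's algorithm: 97 = 1·49 + 48, 49 = 1·48 + 1; back-substituting gives 1 = 2·49 − 1·97, so 49⁻¹ ≡ 2 (mod 97).
Since φ is injective, we find φ⁻¹(82): we need 49x ≡ 82 − 2 ≡ 80 (mod 97). Using 49⁻¹ = 2: x ≡ 2·80 = 160 = 1·97 + 63, so x = 63.
Check: φ(63) = 49·63 + 2 = 3089 = 31·97 + 82 ≡ 82 (mod 97).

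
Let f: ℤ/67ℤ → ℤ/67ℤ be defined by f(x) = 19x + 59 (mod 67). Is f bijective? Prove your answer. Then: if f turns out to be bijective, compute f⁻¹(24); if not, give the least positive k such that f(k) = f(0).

44

Recall: injectivity means: for all u, v in the domain, f(u) = f(v) implies u = v.
Suppose f(u) = f(v) in ℤ/67ℤ. Then 19u + 59 ≡ 19v + 59 (mod 67), so 19(u − v) ≡ 0 (mod 67).
Since gcd(19, 67) = 1, 19 is invertible modulo 67, so u − v ≡ 0 (mod 67), i.e. u = v.
We now compute 19⁻¹ mod 67 explicitly. Euclid's algorithm: 67 = 3·19 + 10, 19 = 1·10 + 9, 10 = 1·9 + 1; back-substituting gives 1 = 60·19 − 17·67, so 19⁻¹ ≡ 60 (mod 67).
For any y ∈ ℤ/67ℤ, x = 60(y − 59) mod 67 satisfies f(x) = 19·60(y − 59) + 59 ≡ y (since 19·60 ≡ 1 mod 67). So every y has a preimage.
So f is bijective.
Since f is bijective, we find f⁻¹(24): we need 19x ≡ 24 − 59 ≡ 32 (mod 67). Using 19⁻¹ = 60: x ≡ 60·32 = 1920 = 28·67 + 44, so x = 44.
Check: f(44) = 19·44 + 59 = 895 = 13·67 + 24 ≡ 24 (mod 67).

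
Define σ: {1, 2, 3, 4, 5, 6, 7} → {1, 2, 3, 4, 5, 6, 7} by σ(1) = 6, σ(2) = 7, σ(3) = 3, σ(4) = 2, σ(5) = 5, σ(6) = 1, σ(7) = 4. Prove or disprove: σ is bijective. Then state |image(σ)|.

The values 6, 7, 3, 2, 5, 1, 4 are a permutation of {1, 2, 3, 4, 5, 6, 7}: each element appears exactly once.
So σ is injective and surjective, hence bijective.
The image of σ is {1, 2, 3, 4, 5, 6, 7}, which has 7 elements.

7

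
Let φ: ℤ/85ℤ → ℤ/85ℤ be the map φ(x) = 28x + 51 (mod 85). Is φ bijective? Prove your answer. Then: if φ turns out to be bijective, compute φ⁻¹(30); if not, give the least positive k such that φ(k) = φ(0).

Recall: φ is injective if φ(s) = φ(t) implies s = t.
Suppose φ(s) = φ(t) in ℤ/85ℤ. Then 28s + 51 ≡ 28t + 51 (mod 85), hence 28(s − t) ≡ 0 (mod 85).
Since gcd(28, 85) = 1, 28 is invertible modulo 85, hence s − t ≡ 0 (mod 85), i.e. s = t.
We now compute 28⁻¹ mod 85 explicitly. Euclid's algorithm: 85 = 3·28 + 1; back-substituting gives 1 = 82·28 − 27·85, so 28⁻¹ ≡ 82 (mod 85).
Then y ↦ 82(y − 51) is a two-sided inverse to φ, so every y ∈ ℤ/85ℤ has a preimage.
Therefore φ is bijective.
Since φ is bijective, we compute φ⁻¹(30): solve 28x + 51 ≡ 30 (mod 85), i.e. 28x ≡ 64 (mod 85).
Multiplying by 28⁻¹ = 82 gives x ≡ 82·64 = 5248 = 61·85 + 63 ≡ 63 (mod 85).
Check: φ(63) = 28·63 + 51 = 1815 = 21·85 + 30 ≡ 30 (mod 85).

63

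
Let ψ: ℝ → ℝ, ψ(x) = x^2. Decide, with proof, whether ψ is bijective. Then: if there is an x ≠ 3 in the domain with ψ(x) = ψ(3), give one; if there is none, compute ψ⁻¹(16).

-3

ψ(3) = 9 = (−3)^2 = ψ(−3) (since 2 is even), with 3 ≠ −3. So ψ is not injective, hence not bijective.
For the follow-up, such an x exists: taking x = −3 ∈ ℝ gives ψ(−3) = 9 = ψ(3) with −3 ≠ 3.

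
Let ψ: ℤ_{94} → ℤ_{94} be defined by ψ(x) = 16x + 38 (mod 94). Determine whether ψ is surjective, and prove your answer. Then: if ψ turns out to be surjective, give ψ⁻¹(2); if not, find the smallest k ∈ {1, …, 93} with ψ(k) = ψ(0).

Since gcd(16, 94) = 2, we have 16x ≡ 0 (mod 2) for all x, so ψ(x) ≡ 0 (mod 2).
But 1 ≢ 0 (mod 2), so 1 ∈ ℤ_{94} has no preimage. Therefore ψ is not surjective.
Since ψ is not surjective, we find the least positive k with ψ(k) = ψ(0): this means 16k ≡ 0 (mod 94), i.e. 94 ∣ 16k. Since gcd(16, 94) = 2, dividing through by 2 this holds exactly when 47 ∣ 8k, and as gcd(8, 47) = 1, exactly when 47 ∣ k.
The smallest positive such k is 47.

47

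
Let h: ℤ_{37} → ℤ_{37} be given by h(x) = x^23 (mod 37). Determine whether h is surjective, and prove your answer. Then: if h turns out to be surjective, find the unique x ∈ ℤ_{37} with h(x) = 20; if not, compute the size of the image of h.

5

Since 37 is prime, the nonzero elements of ℤ_{37} form a cyclic group of order 36.
As gcd(23, 36) = 1, raising to the 23rd power is a bijection on this group: if a^23 ≡ b^23 then (ab^{−1})^23 = 1, and the only element of order dividing gcd(23, 36) = 1 is 1, so a = b.
With h(0) = 0 this makes h injective on all of ℤ_{37}, hence bijective (finite equal-size domain and codomain). In particular h is surjective.
Since h is surjective, we find the preimage of 20. The inverse of x ↦ x^23 on (ℤ_{37})^× is x ↦ x^11, because 23·11 = 253 = 7·36 + 1 ≡ 1 (mod 36) and x^{36} = 1 for x ≠ 0 (Fermat). So h⁻¹(20) = 20^11 mod 37.
Repeated squaring mod 37: 20^1 ≡ 20, 20^2 ≡ 20² = 400 ≡ 30, 20^4 ≡ 30² = 900 ≡ 12, 20^8 ≡ 12² = 144 ≡ 33. Since 11 = 8 + 2 + 1, 20^11 ≡ 33·30·20: 33·30 = 990 ≡ 28, then 28·20 = 560 ≡ 5. So 20^11 ≡ 5 (mod 37).
Hence h⁻¹(20) = 5.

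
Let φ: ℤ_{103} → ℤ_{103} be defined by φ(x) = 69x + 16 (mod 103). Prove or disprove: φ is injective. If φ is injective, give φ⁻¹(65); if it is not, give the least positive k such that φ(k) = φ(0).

44

Suppose φ(s) = φ(t) in ℤ_{103}. Then 69s + 16 ≡ 69t + 16 (mod 103), therefore 69(s − t) ≡ 0 (mod 103).
Since gcd(69, 103) = 1, 69 is invertible modulo 103, so s − t ≡ 0 (mod 103), i.e. s = t.
Hence φ is injective.
We now compute 69⁻¹ mod 103 explicitly. Euclid's algorithm: 103 = 1·69 + 34, 69 = 2·34 + 1; back-substituting gives 1 = 3·69 − 2·103, so 69⁻¹ ≡ 3 (mod 103).
Since φ is injective, we compute φ⁻¹(65): solve 69x + 16 ≡ 65 (mod 103), i.e. 69x ≡ 49 (mod 103).
Multiplying by 69⁻¹ = 3 gives x ≡ 3·49 = 147 = 1·103 + 44 ≡ 44 (mod 103).
Check: φ(44) = 69·44 + 16 = 3052 = 29·103 + 65 ≡ 65 (mod 103).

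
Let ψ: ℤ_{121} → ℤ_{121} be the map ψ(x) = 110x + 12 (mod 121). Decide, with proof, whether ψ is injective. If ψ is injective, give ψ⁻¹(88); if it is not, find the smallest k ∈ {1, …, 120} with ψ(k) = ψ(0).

11

We have gcd(110, 121) = 11 > 1. Taking x_1 = 0 and x_2 = 11: ψ(0) = 12 and ψ(11) = 110·11 + 12 = 1222 ≡ 12 (mod 121).
So ψ(0) = ψ(11) while 0 ≠ 11, so ψ is not injective.
Since ψ is not injective, we find the least positive k with ψ(k) = ψ(0): this means 110k ≡ 0 (mod 121), i.e. 121 ∣ 110k. Since gcd(110, 121) = 11, dividing through by 11 this holds exactly when 11 ∣ 10k, and as gcd(10, 11) = 1, exactly when 11 ∣ k.
The smallest positive such k is 11.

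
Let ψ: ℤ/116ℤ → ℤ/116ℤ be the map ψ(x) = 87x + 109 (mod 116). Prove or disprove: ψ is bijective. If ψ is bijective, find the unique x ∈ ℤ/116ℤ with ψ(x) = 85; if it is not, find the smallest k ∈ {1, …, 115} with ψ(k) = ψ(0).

4

Recall that ψ is injective when ψ(a) = ψ(b) forces a = b.
We have gcd(87, 116) = 29 > 1. Taking a = 0 and b = 4: ψ(0) = 109 and ψ(4) = 87·4 + 109 = 457 ≡ 109 (mod 116).
So ψ(0) = ψ(4) while 0 ≠ 4, therefore ψ is not injective, hence not bijective.
Since ψ is not bijective, we find the least positive k with ψ(k) = ψ(0): this means 87k ≡ 0 (mod 116), i.e. 116 ∣ 87k. Since gcd(87, 116) = 29, dividing through by 29 this holds exactly when 4 ∣ 3k, and as gcd(3, 4) = 1, exactly when 4 ∣ k.
The smallest positive such k is 4.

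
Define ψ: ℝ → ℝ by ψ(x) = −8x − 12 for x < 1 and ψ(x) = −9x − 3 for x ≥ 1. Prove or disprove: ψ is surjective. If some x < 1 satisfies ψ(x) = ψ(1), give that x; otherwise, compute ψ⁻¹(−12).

0

Both pieces are strictly decreasing (slopes −8 and −9), so each is injective on its own interval.
The left piece maps (−∞, 1) onto (−20, ∞); the right piece maps [1, ∞) onto (−∞, −12].
The union (−20, ∞) ∪ (−∞, −12] covers ℝ, so ψ is surjective.
For the follow-up: the images overlap, so an x < 1 with ψ(x) = ψ(1) exists. ψ(1) = −12; solving −8x − 12 = −12 for x < 1 gives x = (−12 + 12)/(−8) = 0.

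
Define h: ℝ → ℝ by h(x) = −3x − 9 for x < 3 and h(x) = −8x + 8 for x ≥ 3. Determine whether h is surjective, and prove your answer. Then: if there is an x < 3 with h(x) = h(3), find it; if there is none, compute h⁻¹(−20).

7/3

Both pieces are strictly decreasing (slopes −3 and −8), so each is injective on its own interval.
The left piece maps (−∞, 3) onto (−18, ∞); the right piece maps [3, ∞) onto (−∞, −16].
The union (−18, ∞) ∪ (−∞, −16] covers ℝ, so h is surjective.
For the follow-up: the images overlap, so an x < 3 with h(x) = h(3) exists. h(3) = −16; solving −3x − 9 = −16 for x < 3 gives x = (−16 + 9)/(−3) = 7/3.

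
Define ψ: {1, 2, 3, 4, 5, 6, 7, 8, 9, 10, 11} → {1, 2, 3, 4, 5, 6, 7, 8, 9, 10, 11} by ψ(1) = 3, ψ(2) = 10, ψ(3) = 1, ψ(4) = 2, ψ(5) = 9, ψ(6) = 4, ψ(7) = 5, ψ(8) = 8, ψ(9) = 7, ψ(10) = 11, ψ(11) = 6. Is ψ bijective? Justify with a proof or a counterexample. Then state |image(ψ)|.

The values 3, 10, 1, 2, 9, 4, 5, 8, 7, 11, 6 are a permutation of {1, 2, 3, 4, 5, 6, 7, 8, 9, 10, 11}: each element appears exactly once.
So ψ is injective and surjective, hence bijective.
The image of ψ is {1, 2, 3, 4, 5, 6, 7, 8, 9, 10, 11}, which has 11 elements.

11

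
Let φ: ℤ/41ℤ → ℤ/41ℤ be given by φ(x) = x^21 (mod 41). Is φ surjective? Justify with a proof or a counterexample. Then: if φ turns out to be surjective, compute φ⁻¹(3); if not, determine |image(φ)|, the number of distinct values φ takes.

38

Since 41 is prime, the nonzero elements of ℤ/41ℤ form a cyclic group of order 40.
As gcd(21, 40) = 1, raising to the 21st power is a bijection on this group: if s^21 ≡ t^21 then (st^{−1})^21 = 1, and the only element of order dividing gcd(21, 40) = 1 is 1, so s = t.
With φ(0) = 0 this makes φ injective on all of ℤ/41ℤ, hence bijective (finite equal-size domain and codomain). In particular φ is surjective.
Since φ is surjective, we find the preimage of 3. The inverse of x ↦ x^21 on (ℤ/41ℤ)^× is x ↦ x^21, because 21·21 = 441 = 11·40 + 1 ≡ 1 (mod 40) and x^{40} = 1 for x ≠ 0 (Fermat). So φ⁻¹(3) = 3^21 mod 41.
Repeated squaring mod 41: 3^1 ≡ 3, 3^2 ≡ 3² = 9, 3^4 ≡ 9² = 81 ≡ 40, 3^8 ≡ 40² = 1600 ≡ 1, 3^16 ≡ 1² = 1. Since 21 = 16 + 4 + 1, 3^21 ≡ 1·40·3: 1·40 = 40, then 40·3 = 120 ≡ 38. So 3^21 ≡ 38 (mod 41).
Hence φ⁻¹(3) = 38.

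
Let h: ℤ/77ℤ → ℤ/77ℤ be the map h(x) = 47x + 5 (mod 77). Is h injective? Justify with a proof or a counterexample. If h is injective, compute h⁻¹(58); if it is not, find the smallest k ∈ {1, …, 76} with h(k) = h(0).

Suppose h(x_1) = h(x_2) in ℤ/77ℤ. Then 47x_1 + 5 ≡ 47x_2 + 5 (mod 77), so 47(x_1 − x_2) ≡ 0 (mod 77).
Since gcd(47, 77) = 1, 47 is invertible modulo 77, thus x_1 − x_2 ≡ 0 (mod 77), i.e. x_1 = x_2.
Hence h is injective.
We now compute 47⁻¹ mod 77 explicitly. Euclid's algorithm: 77 = 1·47 + 30, 47 = 1·30 + 17, 30 = 1·17 + 13, 17 = 1·13 + 4, 13 = 3·4 + 1; back-substituting gives 1 = 59·47 − 36·77, so 47⁻¹ ≡ 59 (mod 77).
Since h is injective, we find h⁻¹(58): we need 47x ≡ 58 − 5 ≡ 53 (mod 77). Using 47⁻¹ = 59: x ≡ 59·53 = 3127 = 40·77 + 47, so x = 47.
Check: h(47) = 47·47 + 5 = 2214 = 28·77 + 58 ≡ 58 (mod 77).

47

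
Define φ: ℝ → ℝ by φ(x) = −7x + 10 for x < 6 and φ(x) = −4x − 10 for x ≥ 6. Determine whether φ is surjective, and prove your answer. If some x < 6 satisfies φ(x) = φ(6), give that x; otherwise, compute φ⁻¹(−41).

31/4

Both pieces are strictly decreasing (slopes −7 and −4), so each is injective on its own interval.
The left piece maps (−∞, 6) onto (−32, ∞); the right piece maps [6, ∞) onto (−∞, −34].
The union (−32, ∞) ∪ (−∞, −34] omits the interval between −32 and −34; in particular −32 has no preimage. So φ is not surjective.
Because the two images are disjoint, no x < 6 has φ(x) = φ(6), so we compute φ⁻¹(−41): −41 lies in (−∞, −34], so solve −4x − 10 = −41: x = (−41 + 10)/(−4) = 31/4.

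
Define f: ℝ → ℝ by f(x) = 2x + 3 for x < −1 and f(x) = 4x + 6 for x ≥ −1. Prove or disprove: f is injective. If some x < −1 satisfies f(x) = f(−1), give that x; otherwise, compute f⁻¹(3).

Both pieces are strictly increasing (slopes 2 and 4), so each is injective on its own interval.
The left piece maps (−∞, −1) onto (−∞, 1); the right piece maps [−1, ∞) onto [2, ∞).
These images are disjoint, so no value is attained by both pieces. Thus f is injective.
Because the two images are disjoint, no x < −1 has f(x) = f(−1), so we compute f⁻¹(3): 3 lies in [2, ∞), so solve 4x + 6 = 3: x = (3 − 6)/4 = −3/4.

-3/4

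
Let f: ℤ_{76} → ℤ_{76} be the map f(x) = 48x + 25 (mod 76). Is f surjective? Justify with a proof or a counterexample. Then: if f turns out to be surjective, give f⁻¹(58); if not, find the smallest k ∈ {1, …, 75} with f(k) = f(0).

19

Since gcd(48, 76) = 4, we have 48x ≡ 0 (mod 4) for all x, so f(x) ≡ 1 (mod 4).
But 0 ≢ 1 (mod 4), so 0 ∈ ℤ_{76} has no preimage. So f is not surjective.
Since f is not surjective, we find the least positive k with f(k) = f(0): this means 48k ≡ 0 (mod 76), i.e. 76 ∣ 48k. Since gcd(48, 76) = 4, dividing through by 4 this holds exactly when 19 ∣ 12k, and as gcd(12, 19) = 1, exactly when 19 ∣ k.
The smallest positive such k is 19.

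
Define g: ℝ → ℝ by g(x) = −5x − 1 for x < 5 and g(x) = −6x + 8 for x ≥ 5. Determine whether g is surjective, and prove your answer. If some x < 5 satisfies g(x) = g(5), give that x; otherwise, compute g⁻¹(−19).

21/5

Both pieces are strictly decreasing (slopes −5 and −6), so each is injective on its own interval.
The left piece maps (−∞, 5) onto (−26, ∞); the right piece maps [5, ∞) onto (−∞, −22].
The union (−26, ∞) ∪ (−∞, −22] covers ℝ, so g is surjective.
For the follow-up: the images overlap, so an x < 5 with g(x) = g(5) exists. g(5) = −22; solving −5x − 1 = −22 for x < 5 gives x = (−22 + 1)/(−5) = 21/5.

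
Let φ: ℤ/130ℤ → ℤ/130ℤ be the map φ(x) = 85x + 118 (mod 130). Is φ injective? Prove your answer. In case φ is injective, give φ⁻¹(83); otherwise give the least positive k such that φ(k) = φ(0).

26

By definition, injectivity means: for all s, t in the domain, φ(s) = φ(t) implies s = t.
We have gcd(85, 130) = 5 > 1. Taking s = 0 and t = 26: φ(0) = 118 and φ(26) = 85·26 + 118 = 2328 ≡ 118 (mod 130).
So φ(0) = φ(26) while 0 ≠ 26, so φ is not injective.
Since φ is not injective, we find the least positive k with φ(k) = φ(0): this means 85k ≡ 0 (mod 130), i.e. 130 ∣ 85k. Since gcd(85, 130) = 5, dividing through by 5 this holds exactly when 26 ∣ 17k, and as gcd(17, 26) = 1, exactly when 26 ∣ k.
The smallest positive such k is 26.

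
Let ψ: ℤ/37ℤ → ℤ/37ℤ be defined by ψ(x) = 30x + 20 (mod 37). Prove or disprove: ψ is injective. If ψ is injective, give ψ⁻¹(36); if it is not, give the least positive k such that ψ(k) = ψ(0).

3

If ψ(s) = ψ(t), then 30s ≡ 30t (mod 37). Because gcd(30, 37) = 1, we may cancel 30 to get s ≡ t (mod 37).
Hence ψ is injective.
We now compute 30⁻¹ mod 37 explicitly. Euclid's algorithm: 37 = 1·30 + 7, 30 = 4·7 + 2, 7 = 3·2 + 1; back-substituting gives 1 = 21·30 − 17·37, so 30⁻¹ ≡ 21 (mod 37).
Since ψ is injective, we compute ψ⁻¹(36): solve 30x + 20 ≡ 36 (mod 37), i.e. 30x ≡ 16 (mod 37).
Multiplying by 30⁻¹ = 21 gives x ≡ 21·16 = 336 = 9·37 + 3 ≡ 3 (mod 37).
Check: ψ(3) = 30·3 + 20 = 110 = 2·37 + 36 ≡ 36 (mod 37).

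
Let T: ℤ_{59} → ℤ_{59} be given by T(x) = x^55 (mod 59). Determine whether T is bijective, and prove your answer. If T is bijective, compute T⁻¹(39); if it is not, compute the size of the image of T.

10

Since 59 is prime, the nonzero elements of ℤ_{59} form a cyclic group of order 58.
As gcd(55, 58) = 1, raising to the 55th power is a bijection on this group: if a^55 ≡ b^55 then (ab^{−1})^55 = 1, and the only element of order dividing gcd(55, 58) = 1 is 1, so a = b.
With T(0) = 0 this makes T injective on all of ℤ_{59}, hence bijective (finite equal-size domain and codomain). In particular T is bijective.
Since T is bijective, we find the preimage of 39. The inverse of x ↦ x^55 on (ℤ_{59})^× is x ↦ x^19, because 55·19 = 1045 = 18·58 + 1 ≡ 1 (mod 58) and x^{58} = 1 for x ≠ 0 (Fermat). So T⁻¹(39) = 39^19 mod 59.
Repeated squaring mod 59: 39^1 ≡ 39, 39^2 ≡ 39² = 1521 ≡ 46, 39^4 ≡ 46² = 2116 ≡ 51, 39^8 ≡ 51² = 2601 ≡ 5, 39^16 ≡ 5² = 25. Since 19 = 16 + 2 + 1, 39^19 ≡ 25·46·39: 25·46 = 1150 ≡ 29, then 29·39 = 1131 ≡ 10. So 39^19 ≡ 10 (mod 59).
Hence T⁻¹(39) = 10.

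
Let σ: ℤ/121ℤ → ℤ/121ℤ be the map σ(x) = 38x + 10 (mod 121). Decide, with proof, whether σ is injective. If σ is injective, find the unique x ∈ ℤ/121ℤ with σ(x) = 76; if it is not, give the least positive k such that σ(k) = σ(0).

Recall that injectivity means: for all s, t in the domain, σ(s) = σ(t) implies s = t.
If σ(s) = σ(t), then 38s ≡ 38t (mod 121). Because gcd(38, 121) = 1, we may cancel 38 to get s ≡ t (mod 121).
Thus σ is injective.
We now compute 38⁻¹ mod 121 explicitly. Euclid's algorithm: 121 = 3·38 + 7, 38 = 5·7 + 3, 7 = 2·3 + 1; back-substituting gives 1 = 86·38 − 27·121, so 38⁻¹ ≡ 86 (mod 121).
Since σ is injective, we compute σ⁻¹(76): solve 38x + 10 ≡ 76 (mod 121), i.e. 38x ≡ 66 (mod 121).
Multiplying by 38⁻¹ = 86 gives x ≡ 86·66 = 5676 = 46·121 + 110 ≡ 110 (mod 121).
Check: σ(110) = 38·110 + 10 = 4190 = 34·121 + 76 ≡ 76 (mod 121).

110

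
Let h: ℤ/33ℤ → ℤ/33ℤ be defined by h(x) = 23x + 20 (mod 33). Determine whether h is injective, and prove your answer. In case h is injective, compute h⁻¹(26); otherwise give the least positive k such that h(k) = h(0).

Recall that h is injective when h(a) = h(b) forces a = b.
If h(a) = h(b), then 23a ≡ 23b (mod 33). Because gcd(23, 33) = 1, we may cancel 23 to get a ≡ b (mod 33).
Therefore h is injective.
We now compute 23⁻¹ mod 33 explicitly. Euclid's algorithm: 33 = 1·23 + 10, 23 = 2·10 + 3, 10 = 3·3 + 1; back-substituting gives 1 = 23·23 − 16·33, so 23⁻¹ ≡ 23 (mod 33).
Since h is injective, we compute h⁻¹(26): solve 23x + 20 ≡ 26 (mod 33), i.e. 23x ≡ 6 (mod 33).
Multiplying by 23⁻¹ = 23 gives x ≡ 23·6 = 138 = 4·33 + 6 ≡ 6 (mod 33).
Check: h(6) = 23·6 + 20 = 158 = 4·33 + 26 ≡ 26 (mod 33).

6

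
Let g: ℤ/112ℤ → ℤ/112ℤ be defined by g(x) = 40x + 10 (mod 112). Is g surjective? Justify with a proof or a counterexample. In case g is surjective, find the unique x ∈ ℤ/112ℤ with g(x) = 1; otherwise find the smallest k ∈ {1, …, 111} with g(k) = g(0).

Recall that g is surjective if every y in the codomain equals g(x) for some x in the domain.
Since gcd(40, 112) = 8, we have 40x ≡ 0 (mod 8) for all x, so g(x) ≡ 2 (mod 8).
But 0 ≢ 2 (mod 8), so 0 ∈ ℤ/112ℤ has no preimage. Hence g is not surjective.
Since g is not surjective, we find the least positive k with g(k) = g(0): this means 40k ≡ 0 (mod 112), i.e. 112 ∣ 40k. Since gcd(40, 112) = 8, dividing through by 8 this holds exactly when 14 ∣ 5k, and as gcd(5, 14) = 1, exactly when 14 ∣ k.
The smallest positive such k is 14.

14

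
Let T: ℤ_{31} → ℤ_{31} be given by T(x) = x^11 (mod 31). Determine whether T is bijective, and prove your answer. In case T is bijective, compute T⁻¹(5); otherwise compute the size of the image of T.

Since 31 is prime, the nonzero elements of ℤ_{31} form a cyclic group of order 30.
As gcd(11, 30) = 1, raising to the 11th power is a bijection on this group: if a^11 ≡ b^11 then (ab^{−1})^11 = 1, and the only element of order dividing gcd(11, 30) = 1 is 1, so a = b.
With T(0) = 0 this makes T injective on all of ℤ_{31}, hence bijective (finite equal-size domain and codomain). In particular T is bijective.
Since T is bijective, we find the preimage of 5. The inverse of x ↦ x^11 on (ℤ_{31})^× is x ↦ x^11, because 11·11 = 121 = 4·30 + 1 ≡ 1 (mod 30) and x^{30} = 1 for x ≠ 0 (Fermat). So T⁻¹(5) = 5^11 mod 31.
Repeated squaring mod 31: 5^1 ≡ 5, 5^2 ≡ 5² = 25, 5^4 ≡ 25² = 625 ≡ 5, 5^8 ≡ 5² = 25. Since 11 = 8 + 2 + 1, 5^11 ≡ 25·25·5: 25·25 = 625 ≡ 5, then 5·5 = 25. So 5^11 ≡ 25 (mod 31).
Hence T⁻¹(5) = 25.

25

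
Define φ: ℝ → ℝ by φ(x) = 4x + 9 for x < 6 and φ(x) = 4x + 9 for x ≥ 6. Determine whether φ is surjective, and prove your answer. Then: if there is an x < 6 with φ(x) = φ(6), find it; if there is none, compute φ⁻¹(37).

7

Both pieces are strictly increasing (slopes 4 and 4), so each is injective on its own interval.
The left piece maps (−∞, 6) onto (−∞, 33); the right piece maps [6, ∞) onto [33, ∞).
These images together cover ℝ, so φ is surjective.
Because the two images are disjoint, no x < 6 has φ(x) = φ(6), so we compute φ⁻¹(37): 37 lies in [33, ∞), so solve 4x + 9 = 37: x = (37 − 9)/4 = 7.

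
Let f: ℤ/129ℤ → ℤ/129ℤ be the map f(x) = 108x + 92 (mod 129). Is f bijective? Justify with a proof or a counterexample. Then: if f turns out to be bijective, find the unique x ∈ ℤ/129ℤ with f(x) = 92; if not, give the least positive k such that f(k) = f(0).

We have gcd(108, 129) = 3 > 1. Taking a = 0 and b = 43: f(0) = 92 and f(43) = 108·43 + 92 = 4736 ≡ 92 (mod 129).
So f(0) = f(43) while 0 ≠ 43, thus f is not injective, hence not bijective.
Since f is not bijective, we find the least positive k with f(k) = f(0): this means 108k ≡ 0 (mod 129), i.e. 129 ∣ 108k. Since gcd(108, 129) = 3, dividing through by 3 this holds exactly when 43 ∣ 36k, and as gcd(36, 43) = 1, exactly when 43 ∣ k.
The smallest positive such k is 43.

43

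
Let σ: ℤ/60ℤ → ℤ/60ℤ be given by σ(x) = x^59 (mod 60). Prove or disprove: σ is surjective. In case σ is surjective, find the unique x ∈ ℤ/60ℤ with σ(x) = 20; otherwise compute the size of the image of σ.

σ(0) = 0^59 = 0.
σ(30): Repeated squaring mod 60: 30^1 ≡ 30, 30^2 ≡ 30² = 900 ≡ 0, 30^4 ≡ 0² = 0, 30^8 ≡ 0² = 0, 30^16 ≡ 0² = 0, 30^32 ≡ 0² = 0. Since 59 = 32 + 16 + 8 + 2 + 1, 30^59 ≡ 0·0·0·0·30: 0·0 = 0, then 0·0 = 0, then 0·0 = 0, then 0·30 = 0. So 30^59 ≡ 0 (mod 60).
So σ(0) = σ(30) = 0 while 0 ≠ 30, thus σ is not injective.
A non-injective map from the 60-element set ℤ/60ℤ to itself takes at most 59 distinct values, so it cannot be surjective. Therefore σ is not surjective.
Since σ is not surjective, we determine |image(σ)|. Computing x^59 mod 60 for each x (by repeated squaring, reducing mod 60 at every step), the values σ(0), σ(1), …, σ(59) are: 0, 1, 8, 27, 4, 5, 36, 43, 32, 9, 40, 11, 48, 37, 44, 15, 16, 53, 12, 19, 20, 21, 28, 47, 24, 25, 56, 3, 52, 29, 0, 31, 8, 57, 4, 35, 36, 13, 32, 39, 40, 41, 48, 7, 44, 45, 16, 23, 12, 49, 20, 51, 28, 17, 24, 55, 56, 33, 52, 59.
The distinct values are {0, 1, 3, 4, 5, 7, 8, 9, 11, 12, 13, 15, 16, 17, 19, 20, 21, 23, 24, 25, 27, 28, 29, 31, 32, 33, 35, 36, 37, 39, 40, 41, 43, 44, 45, 47, 48, 49, 51, 52, 53, 55, 56, 57, 59}; there are 45 of them.

45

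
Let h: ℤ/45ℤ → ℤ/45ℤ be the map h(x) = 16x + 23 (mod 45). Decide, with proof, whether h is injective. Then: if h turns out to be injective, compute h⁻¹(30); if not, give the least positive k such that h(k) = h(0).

If h(a) = h(b), then 16a ≡ 16b (mod 45). Because gcd(16, 45) = 1, we may cancel 16 to get a ≡ b (mod 45).
Hence h is injective.
We now compute 16⁻¹ mod 45 explicitly. Euclid's algorithm: 45 = 2·16 + 13, 16 = 1·13 + 3, 13 = 4·3 + 1; back-substituting gives 1 = 31·16 − 11·45, so 16⁻¹ ≡ 31 (mod 45).
Since h is injective, we compute h⁻¹(30): solve 16x + 23 ≡ 30 (mod 45), i.e. 16x ≡ 7 (mod 45).
Multiplying by 16⁻¹ = 31 gives x ≡ 31·7 = 217 = 4·45 + 37 ≡ 37 (mod 45).
Check: h(37) = 16·37 + 23 = 615 = 13·45 + 30 ≡ 30 (mod 45).

37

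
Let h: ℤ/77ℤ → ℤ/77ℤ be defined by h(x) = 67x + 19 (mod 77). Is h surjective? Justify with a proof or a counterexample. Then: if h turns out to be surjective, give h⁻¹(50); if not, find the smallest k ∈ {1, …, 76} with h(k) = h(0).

20

Recall: h is surjective if every y in the codomain equals h(x) for some x in the domain.
Since gcd(67, 77) = 1, 67 is invertible modulo 77. Euclid's algorithm: 77 = 1·67 + 10, 67 = 6·10 + 7, 10 = 1·7 + 3, 7 = 2·3 + 1; back-substituting gives 1 = 23·67 − 20·77, so 67⁻¹ ≡ 23 (mod 77).
Then y ↦ 23(y − 19) is a two-sided inverse to h, so every y ∈ ℤ/77ℤ has a preimage.
Therefore h is surjective.
Since h is surjective, we find h⁻¹(50): we need 67x ≡ 50 − 19 ≡ 31 (mod 77). Using 67⁻¹ = 23: x ≡ 23·31 = 713 = 9·77 + 20, so x = 20.
Check: h(20) = 67·20 + 19 = 1359 = 17·77 + 50 ≡ 50 (mod 77).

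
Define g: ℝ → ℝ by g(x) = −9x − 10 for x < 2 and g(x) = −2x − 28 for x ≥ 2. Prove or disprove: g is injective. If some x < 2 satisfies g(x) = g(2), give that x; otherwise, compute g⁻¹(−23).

Both pieces are strictly decreasing (slopes −9 and −2), so each is injective on its own interval.
The left piece maps (−∞, 2) onto (−28, ∞); the right piece maps [2, ∞) onto (−∞, −32].
These images are disjoint, so no value is attained by both pieces. So g is injective.
Because the two images are disjoint, no x < 2 has g(x) = g(2), so we compute g⁻¹(−23): −23 lies in (−28, ∞), so solve −9x − 10 = −23: x = (−23 + 10)/(−9) = 13/9.

13/9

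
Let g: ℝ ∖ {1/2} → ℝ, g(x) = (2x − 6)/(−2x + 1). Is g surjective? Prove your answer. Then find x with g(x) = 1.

7/4

If g(x) = −1, cross-multiplying gives −2(2x − 6) = 2(−2x + 1), which simplifies to 12 = 2 — false.  So −1 has no preimage and g is not surjective.
Solving g(x) = 1: cross-multiplying gives 2x − 6 = 1(−2x + 1), which rearranges to 4x = 7, so x = 7/4.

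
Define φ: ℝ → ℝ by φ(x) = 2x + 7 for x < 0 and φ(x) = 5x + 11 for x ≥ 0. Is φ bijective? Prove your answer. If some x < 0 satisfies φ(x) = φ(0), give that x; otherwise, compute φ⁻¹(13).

2/5

Both pieces are strictly increasing (slopes 2 and 5), so each is injective on its own interval.
The left piece maps (−∞, 0) onto (−∞, 7); the right piece maps [0, ∞) onto [11, ∞).
The images leave a gap (7 has no preimage), so φ is not surjective, hence not bijective.
Because the two images are disjoint, no x < 0 has φ(x) = φ(0), so we compute φ⁻¹(13): 13 lies in [11, ∞), so solve 5x + 11 = 13: x = (13 − 11)/5 = 2/5.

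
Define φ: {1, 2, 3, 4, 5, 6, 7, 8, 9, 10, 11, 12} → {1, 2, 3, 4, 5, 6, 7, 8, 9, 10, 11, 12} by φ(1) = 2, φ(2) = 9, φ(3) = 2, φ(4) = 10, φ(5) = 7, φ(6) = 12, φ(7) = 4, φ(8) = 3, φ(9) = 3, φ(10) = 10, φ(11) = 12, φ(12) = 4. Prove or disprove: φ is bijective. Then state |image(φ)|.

7

φ(1) = 2 = φ(3) with 1 ≠ 3, so φ is not injective, hence not bijective.
The image of φ is {2, 3, 4, 7, 9, 10, 12}, which has 7 elements.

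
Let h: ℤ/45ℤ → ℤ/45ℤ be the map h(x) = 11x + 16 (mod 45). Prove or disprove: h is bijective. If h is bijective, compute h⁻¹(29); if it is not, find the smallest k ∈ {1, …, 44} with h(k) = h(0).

If h(a) = h(b), then 11a ≡ 11b (mod 45). Because gcd(11, 45) = 1, we may cancel 11 to get a ≡ b (mod 45).
We now compute 11⁻¹ mod 45 explicitly. Euclid's algorithm: 45 = 4·11 + 1; back-substituting gives 1 = 41·11 − 10·45, so 11⁻¹ ≡ 41 (mod 45).
Then y ↦ 41(y − 16) is a two-sided inverse to h, so every y ∈ ℤ/45ℤ has a preimage.
Therefore h is bijective.
Since h is bijective, we compute h⁻¹(29): solve 11x + 16 ≡ 29 (mod 45), i.e. 11x ≡ 13 (mod 45).
Multiplying by 11⁻¹ = 41 gives x ≡ 41·13 = 533 = 11·45 + 38 ≡ 38 (mod 45).
Check: h(38) = 11·38 + 16 = 434 = 9·45 + 29 ≡ 29 (mod 45).

38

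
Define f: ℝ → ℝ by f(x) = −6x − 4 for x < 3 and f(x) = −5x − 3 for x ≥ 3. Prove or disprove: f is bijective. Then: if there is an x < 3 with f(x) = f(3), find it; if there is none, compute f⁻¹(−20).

7/3

Both pieces are strictly decreasing (slopes −6 and −5), so each is injective on its own interval.
The left piece maps (−∞, 3) onto (−22, ∞); the right piece maps [3, ∞) onto (−∞, −18].
These images overlap. In particular f(3) = −18 (right piece), and solving −6x − 4 = −18 on the left piece gives x = 7/3 < 3.
So f(7/3) = f(3) with 7/3 ≠ 3, and f is not injective, hence not bijective. This x = 7/3 is the requested value below 3.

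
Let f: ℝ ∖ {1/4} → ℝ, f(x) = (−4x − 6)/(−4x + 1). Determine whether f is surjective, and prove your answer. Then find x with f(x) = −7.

If f(x) = 1, cross-multiplying gives −4(−4x − 6) = −4(−4x + 1), which simplifies to 24 = −4 — false.  So 1 has no preimage and f is not surjective.
Solving f(x) = −7: cross-multiplying gives −4x − 6 = −7(−4x + 1), which rearranges to −32x = −1, so x = 1/32.

1/32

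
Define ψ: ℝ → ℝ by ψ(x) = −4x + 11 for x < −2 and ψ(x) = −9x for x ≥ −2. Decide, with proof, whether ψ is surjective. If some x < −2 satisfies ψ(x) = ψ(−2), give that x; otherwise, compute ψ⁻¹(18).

Both pieces are strictly decreasing (slopes −4 and −9), so each is injective on its own interval.
The left piece maps (−∞, −2) onto (19, ∞); the right piece maps [−2, ∞) onto (−∞, 18].
The union (19, ∞) ∪ (−∞, 18] omits the interval between 19 and 18; in particular 19 has no preimage. So ψ is not surjective.
Because the two images are disjoint, no x < −2 has ψ(x) = ψ(−2), so we compute ψ⁻¹(18): 18 lies in (−∞, 18], so solve −9x = 18: x = (18 − 0)/(−9) = −2.

-2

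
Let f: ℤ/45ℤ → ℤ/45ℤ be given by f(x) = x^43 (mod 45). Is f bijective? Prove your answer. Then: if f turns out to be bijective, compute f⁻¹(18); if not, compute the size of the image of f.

f(0) = 0^43 = 0.
f(15): Repeated squaring mod 45: 15^1 ≡ 15, 15^2 ≡ 15² = 225 ≡ 0, 15^4 ≡ 0² = 0, 15^8 ≡ 0² = 0, 15^16 ≡ 0² = 0, 15^32 ≡ 0² = 0. Since 43 = 32 + 8 + 2 + 1, 15^43 ≡ 0·0·0·15: 0·0 = 0, then 0·0 = 0, then 0·15 = 0. So 15^43 ≡ 0 (mod 45).
So f(0) = f(15) = 0 while 0 ≠ 15, thus f is not injective, hence not bijective.
Since f is not bijective, we determine |image(f)|. Computing x^43 mod 45 for each x (by repeated squaring, reducing mod 45 at every step), the values f(0), f(1), …, f(44) are: 0, 1, 38, 27, 4, 5, 36, 43, 17, 9, 10, 11, 18, 22, 14, 0, 16, 8, 27, 19, 20, 36, 13, 32, 9, 25, 26, 18, 37, 29, 0, 31, 23, 27, 34, 35, 36, 28, 2, 9, 40, 41, 18, 7, 44.
The distinct values are {0, 1, 2, 4, 5, 7, 8, 9, 10, 11, 13, 14, 16, 17, 18, 19, 20, 22, 23, 25, 26, 27, 28, 29, 31, 32, 34, 35, 36, 37, 38, 40, 41, 43, 44}; there are 35 of them.

35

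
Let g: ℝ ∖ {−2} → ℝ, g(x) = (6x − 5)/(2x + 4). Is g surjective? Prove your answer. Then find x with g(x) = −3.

-7/12

If g(x) = 3, cross-multiplying gives 2(6x − 5) = 6(2x + 4), which simplifies to −10 = 24 — false.  So 3 has no preimage and g is not surjective.
Solving g(x) = −3: cross-multiplying gives 6x − 5 = −3(2x + 4), which rearranges to 12x = −7, so x = −7/12.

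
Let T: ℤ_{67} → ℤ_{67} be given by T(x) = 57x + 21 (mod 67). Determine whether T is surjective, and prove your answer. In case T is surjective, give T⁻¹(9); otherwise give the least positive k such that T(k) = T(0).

28

Since gcd(57, 67) = 1, 57 is invertible modulo 67. Euclid's algorithm: 67 = 1·57 + 10, 57 = 5·10 + 7, 10 = 1·7 + 3, 7 = 2·3 + 1; back-substituting gives 1 = 20·57 − 17·67, so 57⁻¹ ≡ 20 (mod 67).
Then y ↦ 20(y − 21) is a two-sided inverse to T, so every y ∈ ℤ_{67} has a preimage.
Thus T is surjective.
Since T is surjective, we find T⁻¹(9): we need 57x ≡ 9 − 21 ≡ 55 (mod 67). Using 57⁻¹ = 20: x ≡ 20·55 = 1100 = 16·67 + 28, so x = 28.
Check: T(28) = 57·28 + 21 = 1617 = 24·67 + 9 ≡ 9 (mod 67).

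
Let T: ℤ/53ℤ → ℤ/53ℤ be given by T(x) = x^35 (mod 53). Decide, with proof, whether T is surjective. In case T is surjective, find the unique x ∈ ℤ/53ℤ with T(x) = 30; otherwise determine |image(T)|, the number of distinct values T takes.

23

Since 53 is prime, the nonzero elements of ℤ/53ℤ form a cyclic group of order 52.
As gcd(35, 52) = 1, raising to the 35th power is a bijection on this group: if x_1^35 ≡ x_2^35 then (x_1x_2^{−1})^35 = 1, and the only element of order dividing gcd(35, 52) = 1 is 1, so x_1 = x_2.
With T(0) = 0 this makes T injective on all of ℤ/53ℤ, hence bijective (finite equal-size domain and codomain). In particular T is surjective.
Since T is surjective, we find the preimage of 30. The inverse of x ↦ x^35 on (ℤ/53ℤ)^× is x ↦ x^3, because 35·3 = 105 = 2·52 + 1 ≡ 1 (mod 52) and x^{52} = 1 for x ≠ 0 (Fermat). So T⁻¹(30) = 30^3 mod 53.
Repeated squaring mod 53: 30^1 ≡ 30, 30^2 ≡ 30² = 900 ≡ 52. Since 3 = 2 + 1, 30^3 ≡ 52·30: 52·30 = 1560 ≡ 23. So 30^3 ≡ 23 (mod 53).
Hence T⁻¹(30) = 23.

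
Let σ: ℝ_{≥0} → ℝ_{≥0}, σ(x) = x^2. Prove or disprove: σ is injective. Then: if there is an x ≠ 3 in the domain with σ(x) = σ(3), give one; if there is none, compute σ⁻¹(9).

3

On ℝ_{≥0}, x ↦ x^2 is strictly increasing, so σ(u) = σ(v) forces u = v. Thus σ is injective.
Since x ↦ x^2 is strictly increasing on ℝ_{≥0}, it is injective there, so no x ≠ 3 in the domain has σ(x) = σ(3). We therefore compute σ⁻¹(9) = 9^{1/2} = 3 (indeed 3^2 = 9).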